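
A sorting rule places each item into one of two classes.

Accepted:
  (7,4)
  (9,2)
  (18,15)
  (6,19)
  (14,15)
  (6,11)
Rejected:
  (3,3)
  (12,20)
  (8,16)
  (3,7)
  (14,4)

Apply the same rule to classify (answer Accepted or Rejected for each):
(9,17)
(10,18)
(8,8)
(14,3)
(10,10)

Rejected, Rejected, Rejected, Accepted, Rejected

Looking at the examples, the only property every 'Accepted' case has and every 'Rejected' case lacks is: sum is odd.
(9,17): 9+17 = 26 — does not fit, so Rejected. (10,18): 10+18 = 28 — does not fit, so Rejected. (8,8): 8+8 = 16 — does not fit, so Rejected. (14,3): 14+3 = 17 — satisfies this, so Accepted. (10,10): 10+10 = 20 — does not fit, so Rejected.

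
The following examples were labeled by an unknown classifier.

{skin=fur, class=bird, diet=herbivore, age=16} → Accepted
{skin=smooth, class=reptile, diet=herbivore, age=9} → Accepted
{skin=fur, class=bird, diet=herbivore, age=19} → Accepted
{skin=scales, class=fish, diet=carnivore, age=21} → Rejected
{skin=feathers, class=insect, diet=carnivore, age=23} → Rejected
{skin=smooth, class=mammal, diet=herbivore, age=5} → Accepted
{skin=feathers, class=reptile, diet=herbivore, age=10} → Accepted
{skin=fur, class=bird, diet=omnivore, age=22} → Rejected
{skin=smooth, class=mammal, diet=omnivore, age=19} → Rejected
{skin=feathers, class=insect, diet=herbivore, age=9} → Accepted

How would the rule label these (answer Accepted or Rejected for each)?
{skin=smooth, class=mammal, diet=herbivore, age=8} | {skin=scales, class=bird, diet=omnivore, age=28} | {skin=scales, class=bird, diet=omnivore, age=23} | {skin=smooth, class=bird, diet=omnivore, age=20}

The common property of the 'Accepted' items is: diet is herbivore. No 'Rejected' item has it.
{skin=smooth, class=mammal, diet=herbivore, age=8}: Accepted (diet is herbivore). {skin=scales, class=bird, diet=omnivore, age=28}: Rejected (diet is omnivore). {skin=scales, class=bird, diet=omnivore, age=23}: Rejected (diet is omnivore). {skin=smooth, class=bird, diet=omnivore, age=20}: Rejected (diet is omnivore).

Accepted, Rejected, Rejected, Rejected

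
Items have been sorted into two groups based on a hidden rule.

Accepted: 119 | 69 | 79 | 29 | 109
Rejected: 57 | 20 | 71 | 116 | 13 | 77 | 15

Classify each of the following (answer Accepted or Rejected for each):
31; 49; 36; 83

Rejected, Accepted, Rejected, Rejected

Every 'Accepted' example satisfies: ends in digit 9. None of the 'Rejected' examples do.
31: last digit 1, doesn't qualify → Rejected.
49: last digit 9, matches → Accepted.
36: last digit 6, doesn't qualify → Rejected.
83: last digit 3, doesn't qualify → Rejected.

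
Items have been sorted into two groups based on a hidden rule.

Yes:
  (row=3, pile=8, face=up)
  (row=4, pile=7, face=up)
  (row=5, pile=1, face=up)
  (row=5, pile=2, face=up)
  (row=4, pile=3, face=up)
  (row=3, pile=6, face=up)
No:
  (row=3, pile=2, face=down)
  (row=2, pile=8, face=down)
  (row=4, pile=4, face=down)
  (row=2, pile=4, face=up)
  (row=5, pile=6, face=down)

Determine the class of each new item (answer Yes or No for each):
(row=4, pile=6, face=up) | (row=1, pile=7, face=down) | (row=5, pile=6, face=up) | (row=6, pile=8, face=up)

Yes, No, Yes, Yes

One predicate separates the groups cleanly: face is up AND row ≥ 3.
Yes: (row=4, pile=6, face=up), since face is up, row = 4. No: (row=1, pile=7, face=down), since face is down, row = 1. Yes: (row=5, pile=6, face=up), since face is up, row = 5. Yes: (row=6, pile=8, face=up), since face is up, row = 6.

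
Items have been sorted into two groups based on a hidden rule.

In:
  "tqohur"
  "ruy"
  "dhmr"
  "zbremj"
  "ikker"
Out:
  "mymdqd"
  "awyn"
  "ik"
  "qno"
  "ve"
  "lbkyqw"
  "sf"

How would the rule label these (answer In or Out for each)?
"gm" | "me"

'In' ⟺ contains 'r'.
"gm" — no 'r', hence Out.
"me" — no 'r', hence Out.

Out, Out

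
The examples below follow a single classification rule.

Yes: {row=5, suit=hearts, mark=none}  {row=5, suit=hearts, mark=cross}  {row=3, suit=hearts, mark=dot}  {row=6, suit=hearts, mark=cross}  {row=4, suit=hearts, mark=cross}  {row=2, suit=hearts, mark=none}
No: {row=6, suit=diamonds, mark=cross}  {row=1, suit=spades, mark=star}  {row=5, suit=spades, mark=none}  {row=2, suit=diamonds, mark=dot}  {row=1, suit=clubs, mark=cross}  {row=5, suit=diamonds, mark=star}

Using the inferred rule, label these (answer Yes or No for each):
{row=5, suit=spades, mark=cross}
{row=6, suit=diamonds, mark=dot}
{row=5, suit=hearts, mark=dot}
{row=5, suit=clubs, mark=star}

The pattern is that an item is 'Yes' exactly when: suit is hearts.

No, No, Yes, No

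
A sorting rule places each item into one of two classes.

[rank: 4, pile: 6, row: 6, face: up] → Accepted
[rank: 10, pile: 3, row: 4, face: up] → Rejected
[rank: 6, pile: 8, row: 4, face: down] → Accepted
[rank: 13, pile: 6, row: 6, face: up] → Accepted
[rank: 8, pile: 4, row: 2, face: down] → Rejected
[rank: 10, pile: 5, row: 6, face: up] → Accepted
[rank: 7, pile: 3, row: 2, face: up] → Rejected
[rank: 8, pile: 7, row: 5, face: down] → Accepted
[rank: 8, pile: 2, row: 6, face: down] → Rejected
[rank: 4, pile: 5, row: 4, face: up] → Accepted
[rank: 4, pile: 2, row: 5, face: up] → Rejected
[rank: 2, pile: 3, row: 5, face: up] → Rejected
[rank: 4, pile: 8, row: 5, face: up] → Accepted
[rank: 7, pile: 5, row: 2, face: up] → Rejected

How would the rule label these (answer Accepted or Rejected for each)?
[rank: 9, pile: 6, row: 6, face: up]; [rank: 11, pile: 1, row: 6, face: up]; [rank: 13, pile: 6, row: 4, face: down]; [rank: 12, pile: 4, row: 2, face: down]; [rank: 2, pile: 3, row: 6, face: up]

Accepted, Rejected, Accepted, Rejected, Rejected

A rule that fits every label: pile ≥ 4 AND row ≥ 4 — true of each 'Accepted' example, false of each 'Rejected' one.
[rank: 9, pile: 6, row: 6, face: up]: pile = 6, row = 6 — meets the rule, so Accepted. [rank: 11, pile: 1, row: 6, face: up]: pile = 1, row = 6 — lacks this property, so Rejected. [rank: 13, pile: 6, row: 4, face: down]: pile = 6, row = 4 — meets the rule, so Accepted. [rank: 12, pile: 4, row: 2, face: down]: pile = 4, row = 2 — lacks this property, so Rejected. [rank: 2, pile: 3, row: 6, face: up]: pile = 3, row = 6 — lacks this property, so Rejected.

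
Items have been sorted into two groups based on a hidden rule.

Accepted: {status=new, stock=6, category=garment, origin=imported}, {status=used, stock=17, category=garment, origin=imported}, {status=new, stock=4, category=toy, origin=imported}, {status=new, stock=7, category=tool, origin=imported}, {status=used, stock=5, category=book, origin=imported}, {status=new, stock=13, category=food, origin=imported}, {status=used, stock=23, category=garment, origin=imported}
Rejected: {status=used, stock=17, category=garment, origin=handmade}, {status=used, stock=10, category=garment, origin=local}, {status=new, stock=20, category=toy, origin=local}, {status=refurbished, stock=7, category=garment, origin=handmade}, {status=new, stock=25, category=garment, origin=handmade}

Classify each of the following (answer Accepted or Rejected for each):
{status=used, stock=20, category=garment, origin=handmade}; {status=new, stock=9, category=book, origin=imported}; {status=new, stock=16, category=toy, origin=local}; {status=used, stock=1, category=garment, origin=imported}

Checking candidate rules against both groups, what survives is: origin is imported.
{status=used, stock=20, category=garment, origin=handmade} → origin is handmade → Rejected. {status=new, stock=9, category=book, origin=imported} → origin is imported → Accepted. {status=new, stock=16, category=toy, origin=local} → origin is local → Rejected. {status=used, stock=1, category=garment, origin=imported} → origin is imported → Accepted.

Rejected, Accepted, Rejected, Accepted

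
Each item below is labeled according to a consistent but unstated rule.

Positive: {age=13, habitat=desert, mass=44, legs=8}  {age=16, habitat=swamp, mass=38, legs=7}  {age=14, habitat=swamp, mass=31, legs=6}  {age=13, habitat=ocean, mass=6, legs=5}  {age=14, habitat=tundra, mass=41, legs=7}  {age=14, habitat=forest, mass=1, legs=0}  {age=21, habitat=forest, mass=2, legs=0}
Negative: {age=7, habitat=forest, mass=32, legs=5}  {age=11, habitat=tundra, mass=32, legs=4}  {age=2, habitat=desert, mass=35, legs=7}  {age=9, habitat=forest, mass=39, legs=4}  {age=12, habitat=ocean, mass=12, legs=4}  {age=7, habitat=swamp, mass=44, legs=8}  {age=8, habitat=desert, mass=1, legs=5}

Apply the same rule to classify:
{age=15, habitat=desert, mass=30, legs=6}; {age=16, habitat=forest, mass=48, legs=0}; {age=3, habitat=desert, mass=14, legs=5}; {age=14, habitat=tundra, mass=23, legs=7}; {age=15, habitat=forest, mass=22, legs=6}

Positive, Positive, Negative, Positive, Positive

The common property of the 'Positive' items is: age ≥ 13. No 'Negative' item has it.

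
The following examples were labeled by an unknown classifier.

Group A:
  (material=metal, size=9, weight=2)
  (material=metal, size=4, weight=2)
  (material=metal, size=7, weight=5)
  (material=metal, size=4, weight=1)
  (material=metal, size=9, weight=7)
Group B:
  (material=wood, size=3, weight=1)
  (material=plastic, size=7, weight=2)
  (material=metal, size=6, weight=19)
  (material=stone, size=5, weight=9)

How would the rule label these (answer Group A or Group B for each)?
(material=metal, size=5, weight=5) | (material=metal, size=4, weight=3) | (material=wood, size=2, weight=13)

Group A, Group A, Group B

All 'Group A' examples share one property — material is metal AND weight ≤ 7 — and every 'Group B' example lacks it.
(material=metal, size=5, weight=5): Group A (material is metal, weight = 5).
(material=metal, size=4, weight=3): Group A (material is metal, weight = 3).
(material=wood, size=2, weight=13): Group B (material is wood, weight = 13).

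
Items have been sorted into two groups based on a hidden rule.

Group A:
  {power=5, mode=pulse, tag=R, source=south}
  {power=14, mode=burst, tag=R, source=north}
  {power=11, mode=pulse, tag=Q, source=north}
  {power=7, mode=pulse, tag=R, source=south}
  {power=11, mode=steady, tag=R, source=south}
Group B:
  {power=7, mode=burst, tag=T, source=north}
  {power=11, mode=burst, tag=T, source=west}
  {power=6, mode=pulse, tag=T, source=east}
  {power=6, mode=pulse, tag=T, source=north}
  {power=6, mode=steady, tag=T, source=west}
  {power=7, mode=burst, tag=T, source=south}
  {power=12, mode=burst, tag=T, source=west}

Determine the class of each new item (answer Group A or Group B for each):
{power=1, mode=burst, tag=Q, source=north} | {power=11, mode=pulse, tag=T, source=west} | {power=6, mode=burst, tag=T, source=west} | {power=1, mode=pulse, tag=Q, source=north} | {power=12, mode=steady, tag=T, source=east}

Group A, Group B, Group B, Group A, Group B

The pattern is that an item is 'Group A' exactly when: tag is not T.
Group A: {power=1, mode=burst, tag=Q, source=north}, since tag is Q.
Group B: {power=11, mode=pulse, tag=T, source=west}, since tag is T.
Group B: {power=6, mode=burst, tag=T, source=west}, since tag is T.
Group A: {power=1, mode=pulse, tag=Q, source=north}, since tag is Q.
Group B: {power=12, mode=steady, tag=T, source=east}, since tag is T.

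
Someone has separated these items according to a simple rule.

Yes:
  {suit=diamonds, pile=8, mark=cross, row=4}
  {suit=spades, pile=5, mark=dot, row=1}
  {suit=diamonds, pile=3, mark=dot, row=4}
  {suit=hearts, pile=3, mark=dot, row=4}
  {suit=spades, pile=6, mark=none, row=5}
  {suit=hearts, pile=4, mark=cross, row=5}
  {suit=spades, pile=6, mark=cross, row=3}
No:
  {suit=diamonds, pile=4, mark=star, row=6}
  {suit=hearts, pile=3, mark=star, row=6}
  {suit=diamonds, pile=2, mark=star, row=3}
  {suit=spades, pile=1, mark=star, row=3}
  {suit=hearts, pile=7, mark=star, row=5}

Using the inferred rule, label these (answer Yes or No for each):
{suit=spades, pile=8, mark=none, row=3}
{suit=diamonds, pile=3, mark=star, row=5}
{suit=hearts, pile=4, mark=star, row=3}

A rule that fits every label: mark is not star — true of each 'Yes' example, false of each 'No' one.
Yes: {suit=spades, pile=8, mark=none, row=3}, since mark is none. No: {suit=diamonds, pile=3, mark=star, row=5}, since mark is star. No: {suit=hearts, pile=4, mark=star, row=3}, since mark is star.

Yes, No, No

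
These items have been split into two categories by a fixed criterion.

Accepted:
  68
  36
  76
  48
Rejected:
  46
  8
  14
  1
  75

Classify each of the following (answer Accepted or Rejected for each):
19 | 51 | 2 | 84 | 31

Rejected, Rejected, Rejected, Accepted, Rejected

The rule appears to be: multiple of 4 AND at least 14.
19: 19 = 4·4 + 3, 19 ≥ 14 — does not satisfy this, so Rejected.
51: 51 = 4·12 + 3, 51 ≥ 14 — does not satisfy this, so Rejected.
2: 2 = 4·0 + 2, 2 < 14 — does not satisfy this, so Rejected.
84: 84 = 4·21, 84 ≥ 14 — passes, so Accepted.
31: 31 = 4·7 + 3, 31 ≥ 14 — does not satisfy this, so Rejected.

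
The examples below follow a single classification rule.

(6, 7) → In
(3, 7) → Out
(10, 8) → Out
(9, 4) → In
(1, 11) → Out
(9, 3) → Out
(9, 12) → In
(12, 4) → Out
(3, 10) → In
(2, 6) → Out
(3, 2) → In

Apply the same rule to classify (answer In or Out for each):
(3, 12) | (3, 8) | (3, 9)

In, In, Out

The common property of the 'In' items is: sum is odd. No 'Out' item has it.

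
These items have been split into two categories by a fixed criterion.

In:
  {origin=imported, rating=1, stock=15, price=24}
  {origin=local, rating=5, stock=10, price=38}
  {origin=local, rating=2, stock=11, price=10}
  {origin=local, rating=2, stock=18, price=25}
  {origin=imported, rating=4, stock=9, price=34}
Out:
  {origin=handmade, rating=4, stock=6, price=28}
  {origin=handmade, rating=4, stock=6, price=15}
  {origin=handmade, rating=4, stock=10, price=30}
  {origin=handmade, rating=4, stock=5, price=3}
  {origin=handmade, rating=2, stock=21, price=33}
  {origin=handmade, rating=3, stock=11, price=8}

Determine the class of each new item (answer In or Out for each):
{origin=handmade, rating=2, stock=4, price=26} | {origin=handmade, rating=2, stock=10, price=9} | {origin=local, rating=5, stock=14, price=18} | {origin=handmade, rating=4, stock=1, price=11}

Out, Out, In, Out

'In' ⟺ origin is not handmade.
{origin=handmade, rating=2, stock=4, price=26}: origin is handmade — fails this test, so Out. {origin=handmade, rating=2, stock=10, price=9}: origin is handmade — fails this test, so Out. {origin=local, rating=5, stock=14, price=18}: origin is local — satisfies this, so In. {origin=handmade, rating=4, stock=1, price=11}: origin is handmade — fails this test, so Out.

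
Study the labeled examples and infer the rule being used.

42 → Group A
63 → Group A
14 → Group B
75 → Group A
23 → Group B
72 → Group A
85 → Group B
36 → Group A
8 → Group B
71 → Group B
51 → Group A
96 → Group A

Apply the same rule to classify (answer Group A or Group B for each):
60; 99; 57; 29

Group A, Group A, Group A, Group B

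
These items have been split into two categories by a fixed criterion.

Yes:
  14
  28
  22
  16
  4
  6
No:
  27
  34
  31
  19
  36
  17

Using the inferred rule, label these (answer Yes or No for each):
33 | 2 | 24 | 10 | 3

No, Yes, Yes, Yes, No

The rule appears to be: even AND at most 28.
No: 33, since 33 is odd, 33 > 28. Yes: 2, since 2 is even, 2 ≤ 28. Yes: 24, since 24 is even, 24 ≤ 28. Yes: 10, since 10 is even, 10 ≤ 28. No: 3, since 3 is odd, 3 ≤ 28.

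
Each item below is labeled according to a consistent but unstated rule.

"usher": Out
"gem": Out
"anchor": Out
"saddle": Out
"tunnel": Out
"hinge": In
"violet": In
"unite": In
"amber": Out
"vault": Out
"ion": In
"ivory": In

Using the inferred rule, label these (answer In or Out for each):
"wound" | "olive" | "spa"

The distinguishing property — contains 'i' — holds for all the 'In' cases and none of the 'Out' cases.
"wound" → no 'i' → Out. "olive" → has 'i' → In. "spa" → no 'i' → Out.

Out, In, Out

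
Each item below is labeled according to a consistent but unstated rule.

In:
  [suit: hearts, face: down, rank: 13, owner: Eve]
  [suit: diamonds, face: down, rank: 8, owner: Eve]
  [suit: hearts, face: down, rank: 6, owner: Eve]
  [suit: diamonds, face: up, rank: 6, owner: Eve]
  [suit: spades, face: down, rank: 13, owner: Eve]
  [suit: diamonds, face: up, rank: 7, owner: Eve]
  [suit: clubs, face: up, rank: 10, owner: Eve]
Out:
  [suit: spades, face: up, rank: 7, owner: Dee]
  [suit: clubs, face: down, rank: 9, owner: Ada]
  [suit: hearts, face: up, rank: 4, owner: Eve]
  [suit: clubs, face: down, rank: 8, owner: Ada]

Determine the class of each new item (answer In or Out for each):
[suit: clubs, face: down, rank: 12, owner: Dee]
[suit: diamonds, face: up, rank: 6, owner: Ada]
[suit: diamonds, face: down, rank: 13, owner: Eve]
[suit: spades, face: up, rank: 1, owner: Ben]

The rule appears to be: owner is Eve AND rank ≥ 6.
[suit: clubs, face: down, rank: 12, owner: Dee] — owner is Dee, rank = 12, hence Out.
[suit: diamonds, face: up, rank: 6, owner: Ada] — owner is Ada, rank = 6, hence Out.
[suit: diamonds, face: down, rank: 13, owner: Eve] — owner is Eve, rank = 13, hence In.
[suit: spades, face: up, rank: 1, owner: Ben] — owner is Ben, rank = 1, hence Out.

Out, Out, In, Out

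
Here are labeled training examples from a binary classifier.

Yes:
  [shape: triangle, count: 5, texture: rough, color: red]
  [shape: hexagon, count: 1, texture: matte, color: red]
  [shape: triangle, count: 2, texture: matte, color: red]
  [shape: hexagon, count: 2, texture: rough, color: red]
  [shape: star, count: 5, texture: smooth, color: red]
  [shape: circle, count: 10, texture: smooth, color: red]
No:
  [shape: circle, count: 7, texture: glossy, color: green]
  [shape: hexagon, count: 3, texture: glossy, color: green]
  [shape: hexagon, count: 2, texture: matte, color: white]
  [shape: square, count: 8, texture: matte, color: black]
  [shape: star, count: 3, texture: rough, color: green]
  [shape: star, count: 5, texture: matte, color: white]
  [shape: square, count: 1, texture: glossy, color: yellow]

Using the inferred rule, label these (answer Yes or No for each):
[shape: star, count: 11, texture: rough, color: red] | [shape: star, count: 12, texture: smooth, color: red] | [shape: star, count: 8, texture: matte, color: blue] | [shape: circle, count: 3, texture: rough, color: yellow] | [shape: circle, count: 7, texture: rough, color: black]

Every 'Yes' example satisfies: color is red. None of the 'No' examples do.
[shape: star, count: 11, texture: rough, color: red]: color is red — passes, so Yes. [shape: star, count: 12, texture: smooth, color: red]: color is red — passes, so Yes. [shape: star, count: 8, texture: matte, color: blue]: color is blue — lacks this property, so No. [shape: circle, count: 3, texture: rough, color: yellow]: color is yellow — lacks this property, so No. [shape: circle, count: 7, texture: rough, color: black]: color is black — lacks this property, so No.

Yes, Yes, No, No, No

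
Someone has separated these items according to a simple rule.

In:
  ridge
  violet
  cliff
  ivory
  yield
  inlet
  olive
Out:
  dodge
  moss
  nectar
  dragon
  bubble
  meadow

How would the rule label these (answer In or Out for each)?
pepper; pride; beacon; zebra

A rule that fits every label: contains 'i' — true of each 'In' example, false of each 'Out' one.
pepper: no 'i', doesn't match → Out.
pride: has 'i', qualifies → In.
beacon: no 'i', doesn't match → Out.
zebra: no 'i', doesn't match → Out.

Out, In, Out, Out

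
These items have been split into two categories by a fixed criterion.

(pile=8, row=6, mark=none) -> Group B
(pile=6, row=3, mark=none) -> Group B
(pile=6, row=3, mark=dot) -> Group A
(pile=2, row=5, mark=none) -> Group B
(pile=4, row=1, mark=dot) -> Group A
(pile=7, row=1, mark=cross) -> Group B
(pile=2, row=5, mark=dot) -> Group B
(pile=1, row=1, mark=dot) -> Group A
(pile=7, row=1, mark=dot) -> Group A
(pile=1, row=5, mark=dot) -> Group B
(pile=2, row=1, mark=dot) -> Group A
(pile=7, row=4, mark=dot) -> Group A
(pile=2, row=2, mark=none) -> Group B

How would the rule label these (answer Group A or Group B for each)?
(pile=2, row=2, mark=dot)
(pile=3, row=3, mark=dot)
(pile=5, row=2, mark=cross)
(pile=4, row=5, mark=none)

Group A, Group A, Group B, Group B

A rule that fits every label: mark is dot AND row ≤ 4 — true of each 'Group A' example, false of each 'Group B' one.
(pile=2, row=2, mark=dot) — mark is dot, row = 2, hence Group A. (pile=3, row=3, mark=dot) — mark is dot, row = 3, hence Group A. (pile=5, row=2, mark=cross) — mark is cross, row = 2, hence Group B. (pile=4, row=5, mark=none) — mark is none, row = 5, hence Group B.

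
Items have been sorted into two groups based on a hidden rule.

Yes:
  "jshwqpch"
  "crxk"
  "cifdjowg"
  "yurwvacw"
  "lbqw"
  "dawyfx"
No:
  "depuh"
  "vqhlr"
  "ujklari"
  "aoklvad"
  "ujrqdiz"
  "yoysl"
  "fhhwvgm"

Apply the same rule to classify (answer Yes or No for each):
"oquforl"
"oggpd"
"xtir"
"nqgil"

No, No, Yes, No

The common property of the 'Yes' items is: even length. No 'No' item has it.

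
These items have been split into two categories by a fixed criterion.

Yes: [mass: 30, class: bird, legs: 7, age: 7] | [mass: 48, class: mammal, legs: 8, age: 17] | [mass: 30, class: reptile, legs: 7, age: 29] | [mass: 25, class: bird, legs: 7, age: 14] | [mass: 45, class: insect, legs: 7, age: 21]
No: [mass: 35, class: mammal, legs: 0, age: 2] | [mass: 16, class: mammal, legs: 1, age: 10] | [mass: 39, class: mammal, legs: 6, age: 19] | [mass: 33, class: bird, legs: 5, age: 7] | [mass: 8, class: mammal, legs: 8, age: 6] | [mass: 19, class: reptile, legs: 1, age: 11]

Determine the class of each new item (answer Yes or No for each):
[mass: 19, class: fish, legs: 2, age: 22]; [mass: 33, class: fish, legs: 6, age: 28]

No, No

All 'Yes' examples share one property — legs ≥ 7 AND age ≥ 7 — and every 'No' example lacks it.
[mass: 19, class: fish, legs: 2, age: 22] — legs = 2, age = 22, hence No.
[mass: 33, class: fish, legs: 6, age: 28] — legs = 6, age = 28, hence No.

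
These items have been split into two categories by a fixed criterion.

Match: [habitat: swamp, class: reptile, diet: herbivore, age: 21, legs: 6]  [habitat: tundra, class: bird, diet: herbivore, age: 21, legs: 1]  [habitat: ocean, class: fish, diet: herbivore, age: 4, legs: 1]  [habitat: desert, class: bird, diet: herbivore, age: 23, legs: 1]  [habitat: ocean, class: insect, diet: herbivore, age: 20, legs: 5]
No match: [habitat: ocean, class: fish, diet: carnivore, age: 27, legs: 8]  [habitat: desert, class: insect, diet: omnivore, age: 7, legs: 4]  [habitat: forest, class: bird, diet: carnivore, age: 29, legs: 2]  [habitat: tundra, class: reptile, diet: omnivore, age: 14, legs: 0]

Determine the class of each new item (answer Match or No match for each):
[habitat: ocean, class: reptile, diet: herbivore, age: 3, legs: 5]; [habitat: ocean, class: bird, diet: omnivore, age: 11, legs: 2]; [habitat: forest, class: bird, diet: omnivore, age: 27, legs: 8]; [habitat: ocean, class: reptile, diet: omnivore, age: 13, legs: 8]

A rule that fits every label: diet is herbivore — true of each 'Match' example, false of each 'No match' one.
[habitat: ocean, class: reptile, diet: herbivore, age: 3, legs: 5] — diet is herbivore, hence Match. [habitat: ocean, class: bird, diet: omnivore, age: 11, legs: 2] — diet is omnivore, hence No match. [habitat: forest, class: bird, diet: omnivore, age: 27, legs: 8] — diet is omnivore, hence No match. [habitat: ocean, class: reptile, diet: omnivore, age: 13, legs: 8] — diet is omnivore, hence No match.

Match, No match, No match, No match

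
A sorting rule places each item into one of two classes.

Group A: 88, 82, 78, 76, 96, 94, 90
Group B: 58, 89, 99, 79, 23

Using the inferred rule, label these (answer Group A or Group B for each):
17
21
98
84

Group B, Group B, Group A, Group A

'Group A' ⟺ even AND at least 76.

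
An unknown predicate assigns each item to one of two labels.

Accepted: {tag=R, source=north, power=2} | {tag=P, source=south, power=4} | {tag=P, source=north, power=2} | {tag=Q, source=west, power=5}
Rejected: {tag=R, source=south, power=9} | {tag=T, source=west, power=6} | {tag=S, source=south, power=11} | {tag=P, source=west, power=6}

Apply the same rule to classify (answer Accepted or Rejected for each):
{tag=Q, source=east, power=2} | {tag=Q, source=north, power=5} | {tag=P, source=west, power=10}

Accepted, Accepted, Rejected

The rule appears to be: power ≤ 5.
{tag=Q, source=east, power=2} — power = 2, hence Accepted. {tag=Q, source=north, power=5} — power = 5, hence Accepted. {tag=P, source=west, power=10} — power = 10, hence Rejected.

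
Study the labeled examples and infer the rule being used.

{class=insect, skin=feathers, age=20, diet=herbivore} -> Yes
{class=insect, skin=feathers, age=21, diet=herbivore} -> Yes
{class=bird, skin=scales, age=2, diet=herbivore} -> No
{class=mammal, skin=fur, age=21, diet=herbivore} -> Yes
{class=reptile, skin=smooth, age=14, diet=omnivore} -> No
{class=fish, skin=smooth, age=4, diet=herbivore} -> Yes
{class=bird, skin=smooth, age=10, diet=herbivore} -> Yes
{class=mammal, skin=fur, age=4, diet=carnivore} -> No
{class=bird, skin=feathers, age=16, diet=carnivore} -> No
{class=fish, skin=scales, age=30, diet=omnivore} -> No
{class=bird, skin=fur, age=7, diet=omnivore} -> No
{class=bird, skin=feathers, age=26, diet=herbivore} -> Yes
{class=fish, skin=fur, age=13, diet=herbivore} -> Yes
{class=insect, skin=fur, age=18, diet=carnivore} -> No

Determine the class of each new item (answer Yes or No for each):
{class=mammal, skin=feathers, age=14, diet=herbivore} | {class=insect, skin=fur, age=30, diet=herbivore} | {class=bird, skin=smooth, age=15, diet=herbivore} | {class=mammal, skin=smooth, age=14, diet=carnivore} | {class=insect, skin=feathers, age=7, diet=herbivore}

Yes, Yes, Yes, No, Yes

'Yes' ⟺ diet is herbivore AND age ≥ 4.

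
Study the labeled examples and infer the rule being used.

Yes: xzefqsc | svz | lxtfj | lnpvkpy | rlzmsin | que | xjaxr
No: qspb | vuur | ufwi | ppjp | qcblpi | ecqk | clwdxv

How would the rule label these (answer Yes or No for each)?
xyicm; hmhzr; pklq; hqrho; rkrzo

Yes, Yes, No, Yes, Yes

One predicate separates the groups cleanly: odd length.
xyicm → length 5 → Yes.
hmhzr → length 5 → Yes.
pklq → length 4 → No.
hqrho → length 5 → Yes.
rkrzo → length 5 → Yes.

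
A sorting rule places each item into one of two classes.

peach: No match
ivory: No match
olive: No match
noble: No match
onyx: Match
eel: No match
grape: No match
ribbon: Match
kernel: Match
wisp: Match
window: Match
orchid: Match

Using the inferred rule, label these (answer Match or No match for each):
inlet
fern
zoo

No match, Match, No match

Comparing the two groups points to one rule — even length.
inlet — length 5, hence No match.
fern — length 4, hence Match.
zoo — length 3, hence No match.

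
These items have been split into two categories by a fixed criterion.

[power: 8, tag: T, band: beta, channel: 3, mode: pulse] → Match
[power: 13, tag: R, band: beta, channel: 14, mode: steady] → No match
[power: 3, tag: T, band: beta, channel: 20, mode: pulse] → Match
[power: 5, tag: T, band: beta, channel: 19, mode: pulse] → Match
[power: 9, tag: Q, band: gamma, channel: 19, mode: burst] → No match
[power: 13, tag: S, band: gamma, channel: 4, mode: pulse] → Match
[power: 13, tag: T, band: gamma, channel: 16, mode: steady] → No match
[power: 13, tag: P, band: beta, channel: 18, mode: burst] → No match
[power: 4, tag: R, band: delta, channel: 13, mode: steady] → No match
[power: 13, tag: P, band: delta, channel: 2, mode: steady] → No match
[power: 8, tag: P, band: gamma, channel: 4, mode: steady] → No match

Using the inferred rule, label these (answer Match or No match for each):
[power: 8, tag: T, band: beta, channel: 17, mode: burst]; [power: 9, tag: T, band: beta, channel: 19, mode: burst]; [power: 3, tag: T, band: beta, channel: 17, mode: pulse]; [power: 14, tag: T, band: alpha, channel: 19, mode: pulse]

No match, No match, Match, Match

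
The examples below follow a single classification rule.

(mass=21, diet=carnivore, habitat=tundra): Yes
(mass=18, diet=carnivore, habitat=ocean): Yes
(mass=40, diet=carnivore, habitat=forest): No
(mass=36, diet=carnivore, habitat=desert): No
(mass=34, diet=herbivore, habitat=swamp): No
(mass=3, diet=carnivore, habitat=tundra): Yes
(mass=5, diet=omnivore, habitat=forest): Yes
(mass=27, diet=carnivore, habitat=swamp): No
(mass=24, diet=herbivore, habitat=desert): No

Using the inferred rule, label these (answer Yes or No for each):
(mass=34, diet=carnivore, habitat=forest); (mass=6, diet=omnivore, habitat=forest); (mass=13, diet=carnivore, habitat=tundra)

No, Yes, Yes

The pattern is that an item is 'Yes' exactly when: mass ≤ 21.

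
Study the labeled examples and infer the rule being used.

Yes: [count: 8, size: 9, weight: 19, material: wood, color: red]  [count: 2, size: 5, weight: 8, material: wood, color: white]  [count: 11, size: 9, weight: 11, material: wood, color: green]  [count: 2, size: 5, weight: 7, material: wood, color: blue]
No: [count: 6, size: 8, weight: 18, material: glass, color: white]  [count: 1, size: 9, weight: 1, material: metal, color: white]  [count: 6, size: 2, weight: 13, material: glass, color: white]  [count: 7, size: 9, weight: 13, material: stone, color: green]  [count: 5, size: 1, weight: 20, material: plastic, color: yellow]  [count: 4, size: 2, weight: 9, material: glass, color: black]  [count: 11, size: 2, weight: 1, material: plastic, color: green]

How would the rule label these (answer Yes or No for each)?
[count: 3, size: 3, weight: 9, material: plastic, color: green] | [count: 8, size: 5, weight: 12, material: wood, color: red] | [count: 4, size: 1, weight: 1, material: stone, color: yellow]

Looking at the examples, the only property every 'Yes' case has and every 'No' case lacks is: material is wood.
[count: 3, size: 3, weight: 9, material: plastic, color: green] → material is plastic → No. [count: 8, size: 5, weight: 12, material: wood, color: red] → material is wood → Yes. [count: 4, size: 1, weight: 1, material: stone, color: yellow] → material is stone → No.

No, Yes, No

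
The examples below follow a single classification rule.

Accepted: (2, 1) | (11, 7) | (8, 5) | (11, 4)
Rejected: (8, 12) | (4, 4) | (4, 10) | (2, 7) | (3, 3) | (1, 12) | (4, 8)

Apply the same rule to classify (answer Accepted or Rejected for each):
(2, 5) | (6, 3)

The distinguishing property — first > second — holds for all the 'Accepted' cases and none of the 'Rejected' cases.
(2, 5) → 2 < 5 → Rejected. (6, 3) → 6 > 3 → Accepted.

Rejected, Accepted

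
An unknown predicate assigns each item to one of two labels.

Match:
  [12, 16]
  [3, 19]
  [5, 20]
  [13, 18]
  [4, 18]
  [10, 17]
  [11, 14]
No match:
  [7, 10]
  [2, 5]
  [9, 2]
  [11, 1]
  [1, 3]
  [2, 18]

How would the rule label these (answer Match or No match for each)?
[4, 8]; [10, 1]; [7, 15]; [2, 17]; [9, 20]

All 'Match' examples share one property — sum ≥ 22 — and every 'No match' example lacks it.

No match, No match, Match, No match, Match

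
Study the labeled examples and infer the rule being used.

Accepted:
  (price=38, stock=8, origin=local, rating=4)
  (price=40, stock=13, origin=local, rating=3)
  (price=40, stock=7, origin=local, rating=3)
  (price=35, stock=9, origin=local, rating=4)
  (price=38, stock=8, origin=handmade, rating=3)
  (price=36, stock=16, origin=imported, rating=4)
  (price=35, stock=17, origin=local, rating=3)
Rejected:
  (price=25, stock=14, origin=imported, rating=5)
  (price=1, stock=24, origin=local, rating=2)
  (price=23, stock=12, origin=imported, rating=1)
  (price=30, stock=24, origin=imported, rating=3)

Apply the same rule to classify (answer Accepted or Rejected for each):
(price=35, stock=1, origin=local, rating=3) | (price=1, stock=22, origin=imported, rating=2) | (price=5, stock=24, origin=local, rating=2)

Accepted, Rejected, Rejected

The rule appears to be: price ≥ 35.
(price=35, stock=1, origin=local, rating=3) → price = 35 → Accepted. (price=1, stock=22, origin=imported, rating=2) → price = 1 → Rejected. (price=5, stock=24, origin=local, rating=2) → price = 5 → Rejected.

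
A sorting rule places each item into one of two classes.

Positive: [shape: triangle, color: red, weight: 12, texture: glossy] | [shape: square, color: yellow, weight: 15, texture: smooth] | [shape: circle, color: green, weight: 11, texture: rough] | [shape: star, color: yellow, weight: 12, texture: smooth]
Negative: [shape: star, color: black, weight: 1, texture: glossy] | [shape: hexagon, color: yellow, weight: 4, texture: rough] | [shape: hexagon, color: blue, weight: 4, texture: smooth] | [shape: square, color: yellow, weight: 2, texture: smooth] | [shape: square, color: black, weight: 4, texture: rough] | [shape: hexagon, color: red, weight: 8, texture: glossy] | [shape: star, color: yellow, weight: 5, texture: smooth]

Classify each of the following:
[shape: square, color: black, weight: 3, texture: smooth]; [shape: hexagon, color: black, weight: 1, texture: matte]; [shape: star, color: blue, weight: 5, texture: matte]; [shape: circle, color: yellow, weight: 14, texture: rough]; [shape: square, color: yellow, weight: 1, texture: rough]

One predicate separates the groups cleanly: weight ≥ 11.
[shape: square, color: black, weight: 3, texture: smooth]: weight = 3 — does not pass, so Negative.
[shape: hexagon, color: black, weight: 1, texture: matte]: weight = 1 — does not pass, so Negative.
[shape: star, color: blue, weight: 5, texture: matte]: weight = 5 — does not pass, so Negative.
[shape: circle, color: yellow, weight: 14, texture: rough]: weight = 14 — satisfies this, so Positive.
[shape: square, color: yellow, weight: 1, texture: rough]: weight = 1 — does not pass, so Negative.

Negative, Negative, Negative, Positive, Negative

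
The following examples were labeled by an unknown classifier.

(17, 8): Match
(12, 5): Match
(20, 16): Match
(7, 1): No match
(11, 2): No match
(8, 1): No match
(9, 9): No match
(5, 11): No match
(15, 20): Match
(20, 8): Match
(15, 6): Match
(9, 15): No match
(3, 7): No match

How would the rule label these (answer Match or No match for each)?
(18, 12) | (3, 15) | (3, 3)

Match, No match, No match

The classifier is using: first ≥ 12.
(18, 12): Match (first 18). (3, 15): No match (first 3). (3, 3): No match (first 3).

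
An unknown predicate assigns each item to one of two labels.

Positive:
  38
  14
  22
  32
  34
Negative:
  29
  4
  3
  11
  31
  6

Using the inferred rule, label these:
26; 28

Every 'Positive' example satisfies: even AND at least 11. None of the 'Negative' examples do.
Positive: 26, since 26 is even, 26 ≥ 11.
Positive: 28, since 28 is even, 28 ≥ 11.

Positive, Positive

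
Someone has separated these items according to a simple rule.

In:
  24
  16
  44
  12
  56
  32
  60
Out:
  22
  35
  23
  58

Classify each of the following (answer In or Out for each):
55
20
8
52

'In' ⟺ multiple of 4.

Out, In, In, In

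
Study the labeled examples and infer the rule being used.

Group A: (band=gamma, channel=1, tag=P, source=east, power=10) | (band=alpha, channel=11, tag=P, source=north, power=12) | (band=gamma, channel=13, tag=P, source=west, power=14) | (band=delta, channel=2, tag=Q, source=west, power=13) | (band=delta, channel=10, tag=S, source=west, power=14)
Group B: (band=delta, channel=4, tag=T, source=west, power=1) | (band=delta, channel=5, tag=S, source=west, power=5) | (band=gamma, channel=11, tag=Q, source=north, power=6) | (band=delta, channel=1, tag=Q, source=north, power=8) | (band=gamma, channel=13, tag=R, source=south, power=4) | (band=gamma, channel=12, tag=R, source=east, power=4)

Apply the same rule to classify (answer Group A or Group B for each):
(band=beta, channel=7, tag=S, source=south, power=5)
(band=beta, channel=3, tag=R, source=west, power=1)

A rule that fits every label: power ≥ 10 — true of each 'Group A' example, false of each 'Group B' one.
(band=beta, channel=7, tag=S, source=south, power=5): Group B (power = 5). (band=beta, channel=3, tag=R, source=west, power=1): Group B (power = 1).

Group B, Group B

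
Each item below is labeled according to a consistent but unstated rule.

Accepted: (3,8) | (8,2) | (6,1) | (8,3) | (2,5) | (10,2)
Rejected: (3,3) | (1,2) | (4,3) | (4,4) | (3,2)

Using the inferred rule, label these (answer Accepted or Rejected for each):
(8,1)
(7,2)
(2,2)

Accepted, Accepted, Rejected

The common property of the 'Accepted' items is: max ≥ 5. No 'Rejected' item has it.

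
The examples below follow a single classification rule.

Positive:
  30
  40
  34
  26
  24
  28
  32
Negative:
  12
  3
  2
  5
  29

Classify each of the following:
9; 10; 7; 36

Negative, Negative, Negative, Positive

Every 'Positive' example satisfies: even AND at least 24. None of the 'Negative' examples do.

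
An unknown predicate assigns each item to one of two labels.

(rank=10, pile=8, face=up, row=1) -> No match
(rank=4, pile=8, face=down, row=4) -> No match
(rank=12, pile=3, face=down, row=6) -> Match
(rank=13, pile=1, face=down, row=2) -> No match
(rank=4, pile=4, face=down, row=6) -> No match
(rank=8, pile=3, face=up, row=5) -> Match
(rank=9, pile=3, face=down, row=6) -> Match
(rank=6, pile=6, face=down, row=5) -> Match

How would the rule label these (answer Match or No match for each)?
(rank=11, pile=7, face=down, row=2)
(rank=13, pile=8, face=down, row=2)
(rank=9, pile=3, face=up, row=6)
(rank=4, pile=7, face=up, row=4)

No match, No match, Match, No match

The pattern is that an item is 'Match' exactly when: rank ≥ 6 AND row ≥ 4.
(rank=11, pile=7, face=down, row=2): rank = 11, row = 2 — doesn't qualify, so No match. (rank=13, pile=8, face=down, row=2): rank = 13, row = 2 — doesn't qualify, so No match. (rank=9, pile=3, face=up, row=6): rank = 9, row = 6 — meets the rule, so Match. (rank=4, pile=7, face=up, row=4): rank = 4, row = 4 — doesn't qualify, so No match.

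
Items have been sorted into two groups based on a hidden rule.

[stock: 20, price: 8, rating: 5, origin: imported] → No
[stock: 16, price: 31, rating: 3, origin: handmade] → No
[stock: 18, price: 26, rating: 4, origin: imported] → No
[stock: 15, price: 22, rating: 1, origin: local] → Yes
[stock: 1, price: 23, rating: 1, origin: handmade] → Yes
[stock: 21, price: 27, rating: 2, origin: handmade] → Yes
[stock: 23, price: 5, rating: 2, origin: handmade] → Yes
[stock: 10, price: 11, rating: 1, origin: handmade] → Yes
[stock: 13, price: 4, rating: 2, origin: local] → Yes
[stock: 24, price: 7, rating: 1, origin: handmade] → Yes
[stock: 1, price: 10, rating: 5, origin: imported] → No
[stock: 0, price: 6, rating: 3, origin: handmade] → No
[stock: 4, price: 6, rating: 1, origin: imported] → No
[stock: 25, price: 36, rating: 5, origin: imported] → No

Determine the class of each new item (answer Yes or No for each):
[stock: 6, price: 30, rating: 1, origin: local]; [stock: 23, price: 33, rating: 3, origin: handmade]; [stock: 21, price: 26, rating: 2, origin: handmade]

One predicate separates the groups cleanly: rating ≤ 2 AND price ≠ 6.
[stock: 6, price: 30, rating: 1, origin: local]: Yes (rating = 1, price = 30). [stock: 23, price: 33, rating: 3, origin: handmade]: No (rating = 3, price = 33). [stock: 21, price: 26, rating: 2, origin: handmade]: Yes (rating = 2, price = 26).

Yes, No, Yes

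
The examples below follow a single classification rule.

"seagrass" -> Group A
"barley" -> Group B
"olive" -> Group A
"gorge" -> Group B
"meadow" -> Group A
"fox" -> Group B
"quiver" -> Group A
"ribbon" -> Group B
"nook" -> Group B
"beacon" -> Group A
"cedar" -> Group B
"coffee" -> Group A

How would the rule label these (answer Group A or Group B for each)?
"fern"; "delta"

The simplest hypothesis consistent with all the labels is: has ≥ 3 vowels.

Group B, Group B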